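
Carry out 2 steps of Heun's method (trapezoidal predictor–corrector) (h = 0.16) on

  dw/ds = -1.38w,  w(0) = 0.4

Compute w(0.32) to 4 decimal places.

Heun: k1 = f(s_n, w_n); k2 = f(s_n + h, w_n + h·k1); w_{n+1} = w_n + (h/2)·(k1 + k2).
s=0.000000, w=0.400000:
  k1 = f(0.000000, 0.400000) = -0.552000
  k2 = f(0.160000, 0.311680) = -0.430118
  w ← 0.400000 + (0.16/2)·(-0.552000 + (-0.430118)) = 0.321431
s=0.160000, w=0.321431:
  k1 = f(0.160000, 0.321431) = -0.443574
  k2 = f(0.320000, 0.250459) = -0.345633
  w ← 0.321431 + (0.16/2)·(-0.443574 + (-0.345633)) = 0.258294
w(0.32) ≈ 0.2583

0.2583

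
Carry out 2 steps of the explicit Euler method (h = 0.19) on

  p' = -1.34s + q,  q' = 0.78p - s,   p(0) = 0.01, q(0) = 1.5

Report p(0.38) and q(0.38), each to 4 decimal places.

0.5319, 1.5091

Euler on (p,q): p_{n+1} = p_n + h·p', q_{n+1} = q_n + h·q'.
0.000000: (0.010000, 1.500000); f=(1.500000, 0.007800) → (0.295000, 1.501482)
0.190000: (0.295000, 1.501482); f=(1.246882, 0.040100) → (0.531908, 1.509101)
(p(0.38), q(0.38)) ≈ (0.5319, 1.5091)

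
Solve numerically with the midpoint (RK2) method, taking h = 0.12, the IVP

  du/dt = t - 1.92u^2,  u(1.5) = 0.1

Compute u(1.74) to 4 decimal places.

0.4495

Midpoint: k1 = f(t_n, u_n); k2 = f(t_n + h/2, u_n + (h/2)·k1); u_{n+1} = u_n + h·k2.
t=1.500000, u=0.100000:
  k1 = f(1.500000, 0.100000) = 1.480800
  k2 = f(1.560000, 0.188848) = 1.491526
  u ← 0.100000 + 0.12·1.491526 = 0.278983
t=1.620000, u=0.278983:
  k1 = f(1.620000, 0.278983) = 1.470563
  k2 = f(1.680000, 0.367217) = 1.421091
  u ← 0.278983 + 0.12·1.421091 = 0.449514
u(1.74) ≈ 0.4495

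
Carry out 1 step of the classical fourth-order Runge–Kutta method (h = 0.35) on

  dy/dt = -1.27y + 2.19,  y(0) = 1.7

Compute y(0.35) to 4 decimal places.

RK4: k1 = f(t_n, y_n); k2 = f(t_n + h/2, y_n + (h/2)·k1); k3 = f(t_n + h/2, y_n + (h/2)·k2); k4 = f(t_n + h, y_n + h·k3); y_{n+1} = y_n + (h/6)·(k1 + 2k2 + 2k3 + k4).
t=0.000000, y=1.700000:
  k1 = f(0.000000, 1.700000) = 0.031000
  k2 = f(0.175000, 1.705425) = 0.024110
  k3 = f(0.175000, 1.704219) = 0.025641
  k4 = f(0.350000, 1.708975) = 0.019602
  y ← 1.700000 + (0.35/6)·(k1 + 2k2 + 2k3 + k4) = 1.708756
y(0.35) ≈ 1.7088

1.7088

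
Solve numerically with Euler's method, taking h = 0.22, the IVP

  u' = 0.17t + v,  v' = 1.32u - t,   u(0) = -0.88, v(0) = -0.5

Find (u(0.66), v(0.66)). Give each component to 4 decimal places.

Euler on (u,v): u_{n+1} = u_n + h·u', v_{n+1} = v_n + h·v'.
0.000000: (-0.880000, -0.500000); f=(-0.500000, -1.161600) → (-0.990000, -0.755552)
0.220000: (-0.990000, -0.755552); f=(-0.718152, -1.526800) → (-1.147993, -1.091448)
0.440000: (-1.147993, -1.091448); f=(-1.016648, -1.955351) → (-1.371656, -1.521625)
(u(0.66), v(0.66)) ≈ (-1.3717, -1.5216)

-1.3717, -1.5216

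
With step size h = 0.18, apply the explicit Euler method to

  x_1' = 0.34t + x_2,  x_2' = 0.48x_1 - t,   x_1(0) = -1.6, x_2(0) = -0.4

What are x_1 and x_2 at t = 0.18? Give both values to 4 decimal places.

-1.6720, -0.5382

Euler on (x_1,x_2): x_1_{n+1} = x_1_n + h·x_1', x_2_{n+1} = x_2_n + h·x_2'.
0.000000: (-1.600000, -0.400000); f=(-0.400000, -0.768000) → (-1.672000, -0.538240)
(x_1(0.18), x_2(0.18)) ≈ (-1.6720, -0.5382)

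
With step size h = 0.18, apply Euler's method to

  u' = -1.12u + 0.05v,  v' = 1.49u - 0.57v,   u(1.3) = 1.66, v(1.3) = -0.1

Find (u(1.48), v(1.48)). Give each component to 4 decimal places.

1.3244, 0.3555

Euler on (u,v): u_{n+1} = u_n + h·u', v_{n+1} = v_n + h·v'.
1.300000: (1.660000, -0.100000); f=(-1.864200, 2.530400) → (1.324444, 0.355472)
(u(1.48), v(1.48)) ≈ (1.3244, 0.3555)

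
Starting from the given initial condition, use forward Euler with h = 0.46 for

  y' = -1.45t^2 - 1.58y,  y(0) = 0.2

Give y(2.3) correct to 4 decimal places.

-2.6499

Euler: y_{n+1} = y_n + h·f(t_n, y_n).
t=0.000000, y=0.200000: f=-0.316000 → y ← 0.200000 + 0.46·(-0.316000) = 0.054640
t=0.460000, y=0.054640: f=-0.393151 → y ← 0.054640 + 0.46·(-0.393151) = -0.126210
t=0.920000, y=-0.126210: f=-1.027869 → y ← -0.126210 + 0.46·(-1.027869) = -0.599029
t=1.380000, y=-0.599029: f=-1.814914 → y ← -0.599029 + 0.46·(-1.814914) = -1.433890
t=1.840000, y=-1.433890: f=-2.643574 → y ← -1.433890 + 0.46·(-2.643574) = -2.649934
y(2.3) ≈ -2.6499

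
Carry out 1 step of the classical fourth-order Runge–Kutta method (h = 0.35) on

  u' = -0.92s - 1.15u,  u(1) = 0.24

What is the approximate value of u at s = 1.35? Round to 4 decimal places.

RK4: k1 = f(s_n, u_n); k2 = f(s_n + h/2, u_n + (h/2)·k1); k3 = f(s_n + h/2, u_n + (h/2)·k2); k4 = f(s_n + h, u_n + h·k3); u_{n+1} = u_n + (h/6)·(k1 + 2k2 + 2k3 + k4).
s=1.000000, u=0.240000:
  k1 = f(1.000000, 0.240000) = -1.196000
  k2 = f(1.175000, 0.030700) = -1.116305
  k3 = f(1.175000, 0.044647) = -1.132344
  k4 = f(1.350000, -0.156320) = -1.062232
  u ← 0.240000 + (0.35/6)·(k1 + 2k2 + 2k3 + k4) = -0.154073
u(1.35) ≈ -0.1541

-0.1541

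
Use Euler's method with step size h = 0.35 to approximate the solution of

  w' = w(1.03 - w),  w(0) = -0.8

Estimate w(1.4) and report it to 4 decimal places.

Euler: w_{n+1} = w_n + h·f(s_n, w_n).
s=0.000000, w=-0.800000: f=-1.464000 → w ← -0.800000 + 0.35·(-1.464000) = -1.312400
s=0.350000, w=-1.312400: f=-3.074166 → w ← -1.312400 + 0.35·(-3.074166) = -2.388358
s=0.700000, w=-2.388358: f=-8.164263 → w ← -2.388358 + 0.35·(-8.164263) = -5.245850
s=1.050000, w=-5.245850: f=-32.922168 → w ← -5.245850 + 0.35·(-32.922168) = -16.768609
w(1.4) ≈ -16.7686

-16.7686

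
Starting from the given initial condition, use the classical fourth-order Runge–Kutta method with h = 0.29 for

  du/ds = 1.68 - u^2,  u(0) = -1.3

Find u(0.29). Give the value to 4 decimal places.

-1.3043

RK4: k1 = f(s_n, u_n); k2 = f(s_n + h/2, u_n + (h/2)·k1); k3 = f(s_n + h/2, u_n + (h/2)·k2); k4 = f(s_n + h, u_n + h·k3); u_{n+1} = u_n + (h/6)·(k1 + 2k2 + 2k3 + k4).
s=0.000000, u=-1.300000:
  k1 = f(0.000000, -1.300000) = -0.010000
  k2 = f(0.145000, -1.301450) = -0.013772
  k3 = f(0.145000, -1.301997) = -0.015196
  k4 = f(0.290000, -1.304407) = -0.021477
  u ← -1.300000 + (0.29/6)·(k1 + 2k2 + 2k3 + k4) = -1.304322
u(0.29) ≈ -1.3043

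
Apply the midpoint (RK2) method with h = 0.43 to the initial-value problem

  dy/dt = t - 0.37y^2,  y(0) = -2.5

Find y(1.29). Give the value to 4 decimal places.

Midpoint: k1 = f(t_n, y_n); k2 = f(t_n + h/2, y_n + (h/2)·k1); y_{n+1} = y_n + h·k2.
t=0.000000, y=-2.500000:
  k1 = f(0.000000, -2.500000) = -2.312500
  k2 = f(0.215000, -2.997187) = -3.108759
  y ← -2.500000 + 0.43·(-3.108759) = -3.836766
t=0.430000, y=-3.836766:
  k1 = f(0.430000, -3.836766) = -5.016687
  k2 = f(0.645000, -4.915354) = -8.294462
  y ← -3.836766 + 0.43·(-8.294462) = -7.403385
t=0.860000, y=-7.403385:
  k1 = f(0.860000, -7.403385) = -19.419740
  k2 = f(1.075000, -11.578629) = -48.528922
  y ← -7.403385 + 0.43·(-48.528922) = -28.270821
y(1.29) ≈ -28.2708

-28.2708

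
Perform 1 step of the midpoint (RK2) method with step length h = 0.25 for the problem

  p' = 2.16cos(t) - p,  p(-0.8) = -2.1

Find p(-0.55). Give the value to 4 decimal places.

-1.2661

Midpoint: k1 = f(t_n, p_n); k2 = f(t_n + h/2, p_n + (h/2)·k1); p_{n+1} = p_n + h·k2.
t=-0.800000, p=-2.100000:
  k1 = f(-0.800000, -2.100000) = 3.604886
  k2 = f(-0.675000, -1.649389) = 3.335716
  p ← -2.100000 + 0.25·3.335716 = -1.266071
p(-0.55) ≈ -1.2661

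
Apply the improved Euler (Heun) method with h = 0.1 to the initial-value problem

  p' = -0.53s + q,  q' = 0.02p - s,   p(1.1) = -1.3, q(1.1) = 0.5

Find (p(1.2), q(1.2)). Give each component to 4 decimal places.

-1.3166, 0.3824

Heun on (p,q): k1 = f(s_n, state_n); k2 = f(s_n + h, state_n + h·k1); state_{n+1} = state_n + (h/2)·(k1 + k2).
1.100000: (-1.300000, 0.500000)
  k1 = (-0.083000, -1.126000)
  predictor → (-1.308300, 0.387400)
  k2 = (-0.248600, -1.226166)
  → (-1.316580, 0.382392)
(p(1.2), q(1.2)) ≈ (-1.3166, 0.3824)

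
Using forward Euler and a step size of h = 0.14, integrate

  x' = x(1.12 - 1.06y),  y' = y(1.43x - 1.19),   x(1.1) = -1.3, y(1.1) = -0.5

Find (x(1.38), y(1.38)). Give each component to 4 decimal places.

Euler on (x,y): x_{n+1} = x_n + h·x', y_{n+1} = y_n + h·y'.
1.100000: (-1.300000, -0.500000); f=(-2.145000, 1.524500) → (-1.600300, -0.286570)
1.240000: (-1.600300, -0.286570); f=(-2.278450, 0.996813) → (-1.919283, -0.147016)
(x(1.38), y(1.38)) ≈ (-1.9193, -0.1470)

-1.9193, -0.1470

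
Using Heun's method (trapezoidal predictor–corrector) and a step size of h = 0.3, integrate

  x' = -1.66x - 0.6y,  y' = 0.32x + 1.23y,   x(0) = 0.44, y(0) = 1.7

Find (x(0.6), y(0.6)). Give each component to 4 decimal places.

Heun on (x,y): k1 = f(t_n, state_n); k2 = f(t_n + h, state_n + h·k1); state_{n+1} = state_n + (h/2)·(k1 + k2).
0.000000: (0.440000, 1.700000)
  k1 = (-1.750400, 2.231800)
  predictor → (-0.085120, 2.369540)
  k2 = (-1.280425, 2.887296)
  → (-0.014624, 2.467864)
0.300000: (-0.014624, 2.467864)
  k1 = (-1.456443, 3.030794)
  predictor → (-0.451557, 3.377102)
  k2 = (-1.276677, 4.009338)
  → (-0.424592, 3.523884)
(x(0.6), y(0.6)) ≈ (-0.4246, 3.5239)

-0.4246, 3.5239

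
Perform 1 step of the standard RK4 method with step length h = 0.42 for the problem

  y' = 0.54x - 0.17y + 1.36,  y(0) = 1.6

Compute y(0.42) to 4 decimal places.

RK4: k1 = f(x_n, y_n); k2 = f(x_n + h/2, y_n + (h/2)·k1); k3 = f(x_n + h/2, y_n + (h/2)·k2); k4 = f(x_n + h, y_n + h·k3); y_{n+1} = y_n + (h/6)·(k1 + 2k2 + 2k3 + k4).
x=0.000000, y=1.600000:
  k1 = f(0.000000, 1.600000) = 1.088000
  k2 = f(0.210000, 1.828480) = 1.162558
  k3 = f(0.210000, 1.844137) = 1.159897
  k4 = f(0.420000, 2.087157) = 1.231983
  y ← 1.600000 + (0.42/6)·(k1 + 2k2 + 2k3 + k4) = 2.087543
y(0.42) ≈ 2.0875

2.0875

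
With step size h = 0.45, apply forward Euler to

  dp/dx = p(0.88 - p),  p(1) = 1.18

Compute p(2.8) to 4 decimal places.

0.9053

Euler: p_{n+1} = p_n + h·f(x_n, p_n).
x=1.000000, p=1.180000: f=-0.354000 → p ← 1.180000 + 0.45·(-0.354000) = 1.020700
x=1.450000, p=1.020700: f=-0.143612 → p ← 1.020700 + 0.45·(-0.143612) = 0.956074
x=1.900000, p=0.956074: f=-0.072733 → p ← 0.956074 + 0.45·(-0.072733) = 0.923345
x=2.350000, p=0.923345: f=-0.040022 → p ← 0.923345 + 0.45·(-0.040022) = 0.905335
p(2.8) ≈ 0.9053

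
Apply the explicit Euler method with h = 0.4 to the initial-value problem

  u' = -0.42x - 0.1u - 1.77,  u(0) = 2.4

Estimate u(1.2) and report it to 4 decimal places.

-0.1157

Euler: u_{n+1} = u_n + h·f(x_n, u_n).
x=0.000000, u=2.400000: f=-2.010000 → u ← 2.400000 + 0.4·(-2.010000) = 1.596000
x=0.400000, u=1.596000: f=-2.097600 → u ← 1.596000 + 0.4·(-2.097600) = 0.756960
x=0.800000, u=0.756960: f=-2.181696 → u ← 0.756960 + 0.4·(-2.181696) = -0.115718
u(1.2) ≈ -0.1157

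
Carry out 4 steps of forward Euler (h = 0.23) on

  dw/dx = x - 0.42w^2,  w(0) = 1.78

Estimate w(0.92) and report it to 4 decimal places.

Euler: w_{n+1} = w_n + h·f(x_n, w_n).
x=0.000000, w=1.780000: f=-1.330728 → w ← 1.780000 + 0.23·(-1.330728) = 1.473933
x=0.230000, w=1.473933: f=-0.682440 → w ← 1.473933 + 0.23·(-0.682440) = 1.316971
x=0.460000, w=1.316971: f=-0.268454 → w ← 1.316971 + 0.23·(-0.268454) = 1.255227
x=0.690000, w=1.255227: f=0.028250 → w ← 1.255227 + 0.23·0.028250 = 1.261724
w(0.92) ≈ 1.2617

1.2617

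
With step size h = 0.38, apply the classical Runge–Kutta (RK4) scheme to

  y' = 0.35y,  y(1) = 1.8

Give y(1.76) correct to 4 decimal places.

RK4: k1 = f(x_n, y_n); k2 = f(x_n + h/2, y_n + (h/2)·k1); k3 = f(x_n + h/2, y_n + (h/2)·k2); k4 = f(x_n + h, y_n + h·k3); y_{n+1} = y_n + (h/6)·(k1 + 2k2 + 2k3 + k4).
x=1.000000, y=1.800000:
  k1 = f(1.000000, 1.800000) = 0.630000
  k2 = f(1.190000, 1.919700) = 0.671895
  k3 = f(1.190000, 1.927660) = 0.674681
  k4 = f(1.380000, 2.056379) = 0.719733
  y ← 1.800000 + (0.38/6)·(k1 + 2k2 + 2k3 + k4) = 2.056049
x=1.380000, y=2.056049:
  k1 = f(1.380000, 2.056049) = 0.719617
  k2 = f(1.570000, 2.192777) = 0.767472
  k3 = f(1.570000, 2.201869) = 0.770654
  k4 = f(1.760000, 2.348898) = 0.822114
  y ← 2.056049 + (0.38/6)·(k1 + 2k2 + 2k3 + k4) = 2.348522
y(1.76) ≈ 2.3485

2.3485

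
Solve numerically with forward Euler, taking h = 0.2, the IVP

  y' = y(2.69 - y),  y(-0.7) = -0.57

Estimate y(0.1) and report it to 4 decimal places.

-6.4926

Euler: y_{n+1} = y_n + h·f(t_n, y_n).
t=-0.700000, y=-0.570000: f=-1.858200 → y ← -0.570000 + 0.2·(-1.858200) = -0.941640
t=-0.500000, y=-0.941640: f=-3.419697 → y ← -0.941640 + 0.2·(-3.419697) = -1.625579
t=-0.300000, y=-1.625579: f=-7.015318 → y ← -1.625579 + 0.2·(-7.015318) = -3.028643
t=-0.100000, y=-3.028643: f=-17.319728 → y ← -3.028643 + 0.2·(-17.319728) = -6.492589
y(0.1) ≈ -6.4926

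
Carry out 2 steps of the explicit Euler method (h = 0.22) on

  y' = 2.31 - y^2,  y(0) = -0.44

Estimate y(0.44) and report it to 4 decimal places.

Euler: y_{n+1} = y_n + h·f(t_n, y_n).
t=0.000000, y=-0.440000: f=2.116400 → y ← -0.440000 + 0.22·2.116400 = 0.025608
t=0.220000, y=0.025608: f=2.309344 → y ← 0.025608 + 0.22·2.309344 = 0.533664
y(0.44) ≈ 0.5337

0.5337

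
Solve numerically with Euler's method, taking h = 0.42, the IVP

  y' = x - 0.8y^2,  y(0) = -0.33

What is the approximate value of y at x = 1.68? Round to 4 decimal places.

Euler: y_{n+1} = y_n + h·f(x_n, y_n).
x=0.000000, y=-0.330000: f=-0.087120 → y ← -0.330000 + 0.42·(-0.087120) = -0.366590
x=0.420000, y=-0.366590: f=0.312489 → y ← -0.366590 + 0.42·0.312489 = -0.235345
x=0.840000, y=-0.235345: f=0.795690 → y ← -0.235345 + 0.42·0.795690 = 0.098845
x=1.260000, y=0.098845: f=1.252184 → y ← 0.098845 + 0.42·1.252184 = 0.624762
y(1.68) ≈ 0.6248

0.6248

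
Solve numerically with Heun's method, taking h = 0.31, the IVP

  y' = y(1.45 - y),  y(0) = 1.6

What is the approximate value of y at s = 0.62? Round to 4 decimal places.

Heun: k1 = f(s_n, y_n); k2 = f(s_n + h, y_n + h·k1); y_{n+1} = y_n + (h/2)·(k1 + k2).
s=0.000000, y=1.600000:
  k1 = f(0.000000, 1.600000) = -0.240000
  k2 = f(0.310000, 1.525600) = -0.115335
  y ← 1.600000 + (0.31/2)·(-0.240000 + (-0.115335)) = 1.544923
s=0.310000, y=1.544923:
  k1 = f(0.310000, 1.544923) = -0.146649
  k2 = f(0.620000, 1.499462) = -0.074166
  y ← 1.544923 + (0.31/2)·(-0.146649 + (-0.074166)) = 1.510697
y(0.62) ≈ 1.5107

1.5107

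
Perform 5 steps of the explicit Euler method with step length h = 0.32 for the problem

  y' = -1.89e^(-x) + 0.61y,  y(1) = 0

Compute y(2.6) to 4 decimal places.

-1.0611

Euler: y_{n+1} = y_n + h·f(x_n, y_n).
x=1.000000, y=0.000000: f=-0.695292 → y ← 0.000000 + 0.32·(-0.695292) = -0.222493
x=1.320000, y=-0.222493: f=-0.640607 → y ← -0.222493 + 0.32·(-0.640607) = -0.427488
x=1.640000, y=-0.427488: f=-0.627390 → y ← -0.427488 + 0.32·(-0.627390) = -0.628252
x=1.960000, y=-0.628252: f=-0.649456 → y ← -0.628252 + 0.32·(-0.649456) = -0.836078
x=2.280000, y=-0.836078: f=-0.703325 → y ← -0.836078 + 0.32·(-0.703325) = -1.061142
y(2.6) ≈ -1.0611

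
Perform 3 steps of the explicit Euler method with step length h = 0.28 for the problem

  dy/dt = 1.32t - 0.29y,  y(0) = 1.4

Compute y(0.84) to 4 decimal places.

Euler: y_{n+1} = y_n + h·f(t_n, y_n).
t=0.000000, y=1.400000: f=-0.406000 → y ← 1.400000 + 0.28·(-0.406000) = 1.286320
t=0.280000, y=1.286320: f=-0.003433 → y ← 1.286320 + 0.28·(-0.003433) = 1.285359
t=0.560000, y=1.285359: f=0.366446 → y ← 1.285359 + 0.28·0.366446 = 1.387964
y(0.84) ≈ 1.3880

1.3880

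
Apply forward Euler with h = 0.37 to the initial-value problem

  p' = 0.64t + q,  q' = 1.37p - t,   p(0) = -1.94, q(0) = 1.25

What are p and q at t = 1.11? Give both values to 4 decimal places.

-1.3451, -1.5476

Euler on (p,q): p_{n+1} = p_n + h·p', q_{n+1} = q_n + h·q'.
0.000000: (-1.940000, 1.250000); f=(1.250000, -2.657800) → (-1.477500, 0.266614)
0.370000: (-1.477500, 0.266614); f=(0.503414, -2.394175) → (-1.291237, -0.619231)
0.740000: (-1.291237, -0.619231); f=(-0.145631, -2.508994) → (-1.345120, -1.547559)
(p(1.11), q(1.11)) ≈ (-1.3451, -1.5476)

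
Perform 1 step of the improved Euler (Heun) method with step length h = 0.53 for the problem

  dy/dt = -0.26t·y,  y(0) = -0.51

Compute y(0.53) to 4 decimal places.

-0.4914

Heun: k1 = f(t_n, y_n); k2 = f(t_n + h, y_n + h·k1); y_{n+1} = y_n + (h/2)·(k1 + k2).
t=0.000000, y=-0.510000:
  k1 = f(0.000000, -0.510000) = 0.000000
  k2 = f(0.530000, -0.510000) = 0.070278
  y ← -0.510000 + (0.53/2)·(0.000000 + 0.070278) = -0.491376
y(0.53) ≈ -0.4914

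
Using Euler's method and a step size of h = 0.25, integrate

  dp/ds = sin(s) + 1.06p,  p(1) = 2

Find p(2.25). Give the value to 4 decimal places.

8.4351

Euler: p_{n+1} = p_n + h·f(s_n, p_n).
s=1.000000, p=2.000000: f=2.961471 → p ← 2.000000 + 0.25·2.961471 = 2.740368
s=1.250000, p=2.740368: f=3.853774 → p ← 2.740368 + 0.25·3.853774 = 3.703811
s=1.500000, p=3.703811: f=4.923535 → p ← 3.703811 + 0.25·4.923535 = 4.934695
s=1.750000, p=4.934695: f=6.214763 → p ← 4.934695 + 0.25·6.214763 = 6.488386
s=2.000000, p=6.488386: f=7.786986 → p ← 6.488386 + 0.25·7.786986 = 8.435132
p(2.25) ≈ 8.4351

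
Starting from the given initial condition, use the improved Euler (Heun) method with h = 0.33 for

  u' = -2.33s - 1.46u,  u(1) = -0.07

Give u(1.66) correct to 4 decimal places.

Heun: k1 = f(s_n, u_n); k2 = f(s_n + h, u_n + h·k1); u_{n+1} = u_n + (h/2)·(k1 + k2).
s=1.000000, u=-0.070000:
  k1 = f(1.000000, -0.070000) = -2.227800
  k2 = f(1.330000, -0.805174) = -1.923346
  u ← -0.070000 + (0.33/2)·(-2.227800 + (-1.923346)) = -0.754939
s=1.330000, u=-0.754939:
  k1 = f(1.330000, -0.754939) = -1.996689
  k2 = f(1.660000, -1.413846) = -1.803584
  u ← -0.754939 + (0.33/2)·(-1.996689 + (-1.803584)) = -1.381984
u(1.66) ≈ -1.3820

-1.3820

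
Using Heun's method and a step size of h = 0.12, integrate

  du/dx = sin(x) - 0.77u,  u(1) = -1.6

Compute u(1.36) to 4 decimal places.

-0.9235

Heun: k1 = f(x_n, u_n); k2 = f(x_n + h, u_n + h·k1); u_{n+1} = u_n + (h/2)·(k1 + k2).
x=1.000000, u=-1.600000:
  k1 = f(1.000000, -1.600000) = 2.073471
  k2 = f(1.120000, -1.351183) = 1.940512
  u ← -1.600000 + (0.12/2)·(2.073471 + 1.940512) = -1.359161
x=1.120000, u=-1.359161:
  k1 = f(1.120000, -1.359161) = 1.946654
  k2 = f(1.240000, -1.125563) = 1.812467
  u ← -1.359161 + (0.12/2)·(1.946654 + 1.812467) = -1.133614
x=1.240000, u=-1.133614:
  k1 = f(1.240000, -1.133614) = 1.818667
  k2 = f(1.360000, -0.915374) = 1.682702
  u ← -1.133614 + (0.12/2)·(1.818667 + 1.682702) = -0.923532
u(1.36) ≈ -0.9235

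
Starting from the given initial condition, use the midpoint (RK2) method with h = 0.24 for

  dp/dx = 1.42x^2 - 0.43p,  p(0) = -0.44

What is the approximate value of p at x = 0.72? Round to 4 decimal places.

Midpoint: k1 = f(x_n, p_n); k2 = f(x_n + h/2, p_n + (h/2)·k1); p_{n+1} = p_n + h·k2.
x=0.000000, p=-0.440000:
  k1 = f(0.000000, -0.440000) = 0.189200
  k2 = f(0.120000, -0.417296) = 0.199885
  p ← -0.440000 + 0.24·0.199885 = -0.392028
x=0.240000, p=-0.392028:
  k1 = f(0.240000, -0.392028) = 0.250364
  k2 = f(0.360000, -0.361984) = 0.339685
  p ← -0.392028 + 0.24·0.339685 = -0.310503
x=0.480000, p=-0.310503:
  k1 = f(0.480000, -0.310503) = 0.460684
  k2 = f(0.600000, -0.255221) = 0.620945
  p ← -0.310503 + 0.24·0.620945 = -0.161476
p(0.72) ≈ -0.1615

-0.1615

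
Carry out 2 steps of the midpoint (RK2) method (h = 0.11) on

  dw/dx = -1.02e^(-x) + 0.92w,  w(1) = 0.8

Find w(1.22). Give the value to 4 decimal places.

Midpoint: k1 = f(x_n, w_n); k2 = f(x_n + h/2, w_n + (h/2)·k1); w_{n+1} = w_n + h·k2.
x=1.000000, w=0.800000:
  k1 = f(1.000000, 0.800000) = 0.360763
  k2 = f(1.055000, 0.819842) = 0.399098
  w ← 0.800000 + 0.11·0.399098 = 0.843901
x=1.110000, w=0.843901:
  k1 = f(1.110000, 0.843901) = 0.440239
  k2 = f(1.165000, 0.868114) = 0.480504
  w ← 0.843901 + 0.11·0.480504 = 0.896756
w(1.22) ≈ 0.8968

0.8968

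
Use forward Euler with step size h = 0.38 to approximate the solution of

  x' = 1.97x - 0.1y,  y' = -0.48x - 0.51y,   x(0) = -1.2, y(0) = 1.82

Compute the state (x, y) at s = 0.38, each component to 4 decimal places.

Euler on (x,y): x_{n+1} = x_n + h·x', y_{n+1} = y_n + h·y'.
0.000000: (-1.200000, 1.820000); f=(-2.546000, -0.352200) → (-2.167480, 1.686164)
(x(0.38), y(0.38)) ≈ (-2.1675, 1.6862)

-2.1675, 1.6862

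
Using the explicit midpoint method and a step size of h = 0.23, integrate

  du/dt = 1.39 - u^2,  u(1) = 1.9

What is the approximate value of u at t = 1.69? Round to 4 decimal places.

1.3243

Midpoint: k1 = f(t_n, u_n); k2 = f(t_n + h/2, u_n + (h/2)·k1); u_{n+1} = u_n + h·k2.
t=1.000000, u=1.900000:
  k1 = f(1.000000, 1.900000) = -2.220000
  k2 = f(1.115000, 1.644700) = -1.315038
  u ← 1.900000 + 0.23·(-1.315038) = 1.597541
t=1.230000, u=1.597541:
  k1 = f(1.230000, 1.597541) = -1.162138
  k2 = f(1.345000, 1.463895) = -0.752990
  u ← 1.597541 + 0.23·(-0.752990) = 1.424354
t=1.460000, u=1.424354:
  k1 = f(1.460000, 1.424354) = -0.638783
  k2 = f(1.575000, 1.350894) = -0.434913
  u ← 1.424354 + 0.23·(-0.434913) = 1.324324
u(1.69) ≈ 1.3243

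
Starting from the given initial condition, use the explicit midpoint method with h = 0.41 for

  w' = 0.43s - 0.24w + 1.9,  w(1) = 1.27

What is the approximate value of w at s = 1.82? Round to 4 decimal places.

Midpoint: k1 = f(s_n, w_n); k2 = f(s_n + h/2, w_n + (h/2)·k1); w_{n+1} = w_n + h·k2.
s=1.000000, w=1.270000:
  k1 = f(1.000000, 1.270000) = 2.025200
  k2 = f(1.205000, 1.685166) = 2.013710
  w ← 1.270000 + 0.41·2.013710 = 2.095621
s=1.410000, w=2.095621:
  k1 = f(1.410000, 2.095621) = 2.003351
  k2 = f(1.615000, 2.506308) = 1.992936
  w ← 2.095621 + 0.41·1.992936 = 2.912725
w(1.82) ≈ 2.9127

2.9127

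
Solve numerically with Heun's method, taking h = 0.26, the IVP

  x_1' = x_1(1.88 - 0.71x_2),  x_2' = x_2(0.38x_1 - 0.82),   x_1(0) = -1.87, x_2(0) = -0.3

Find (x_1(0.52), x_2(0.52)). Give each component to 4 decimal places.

Heun on (x_1,x_2): k1 = f(s_n, state_n); k2 = f(s_n + h, state_n + h·k1); state_{n+1} = state_n + (h/2)·(k1 + k2).
0.000000: (-1.870000, -0.300000)
  k1 = (-3.913910, 0.459180)
  predictor → (-2.887617, -0.180613)
  k2 = (-5.799014, 0.346289)
  → (-3.132680, -0.195289)
0.260000: (-3.132680, -0.195289)
  k1 = (-6.323801, 0.392613)
  predictor → (-4.776868, -0.093210)
  k2 = (-9.296641, 0.245627)
  → (-5.163338, -0.112318)
(x_1(0.52), x_2(0.52)) ≈ (-5.1633, -0.1123)

-5.1633, -0.1123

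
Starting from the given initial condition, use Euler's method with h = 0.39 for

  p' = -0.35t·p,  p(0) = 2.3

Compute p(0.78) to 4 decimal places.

2.1776

Euler: p_{n+1} = p_n + h·f(t_n, p_n).
t=0.000000, p=2.300000: f=0.000000 → p ← 2.300000 + 0.39·0.000000 = 2.300000
t=0.390000, p=2.300000: f=-0.313950 → p ← 2.300000 + 0.39·(-0.313950) = 2.177559
p(0.78) ≈ 2.1776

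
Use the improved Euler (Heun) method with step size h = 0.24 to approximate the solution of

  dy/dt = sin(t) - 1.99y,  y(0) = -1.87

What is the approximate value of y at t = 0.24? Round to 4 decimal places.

Heun: k1 = f(t_n, y_n); k2 = f(t_n + h, y_n + h·k1); y_{n+1} = y_n + (h/2)·(k1 + k2).
t=0.000000, y=-1.870000:
  k1 = f(0.000000, -1.870000) = 3.721300
  k2 = f(0.240000, -0.976888) = 2.181710
  y ← -1.870000 + (0.24/2)·(3.721300 + 2.181710) = -1.161639
y(0.24) ≈ -1.1616

-1.1616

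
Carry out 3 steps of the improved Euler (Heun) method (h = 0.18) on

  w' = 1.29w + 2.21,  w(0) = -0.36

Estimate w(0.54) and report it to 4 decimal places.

Heun: k1 = f(x_n, w_n); k2 = f(x_n + h, w_n + h·k1); w_{n+1} = w_n + (h/2)·(k1 + k2).
x=0.000000, w=-0.360000:
  k1 = f(0.000000, -0.360000) = 1.745600
  k2 = f(0.180000, -0.045792) = 2.150928
  w ← -0.360000 + (0.18/2)·(1.745600 + 2.150928) = -0.009312
x=0.180000, w=-0.009312:
  k1 = f(0.180000, -0.009312) = 2.197987
  k2 = f(0.360000, 0.386325) = 2.708360
  w ← -0.009312 + (0.18/2)·(2.197987 + 2.708360) = 0.432259
x=0.360000, w=0.432259:
  k1 = f(0.360000, 0.432259) = 2.767614
  k2 = f(0.540000, 0.930429) = 3.410254
  w ← 0.432259 + (0.18/2)·(2.767614 + 3.410254) = 0.988267
w(0.54) ≈ 0.9883

0.9883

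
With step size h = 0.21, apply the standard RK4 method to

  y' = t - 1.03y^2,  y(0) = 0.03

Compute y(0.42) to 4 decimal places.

RK4: k1 = f(t_n, y_n); k2 = f(t_n + h/2, y_n + (h/2)·k1); k3 = f(t_n + h/2, y_n + (h/2)·k2); k4 = f(t_n + h, y_n + h·k3); y_{n+1} = y_n + (h/6)·(k1 + 2k2 + 2k3 + k4).
t=0.000000, y=0.030000:
  k1 = f(0.000000, 0.030000) = -0.000927
  k2 = f(0.105000, 0.029903) = 0.104079
  k3 = f(0.105000, 0.040928) = 0.103275
  k4 = f(0.210000, 0.051688) = 0.207248
  y ← 0.030000 + (0.21/6)·(k1 + 2k2 + 2k3 + k4) = 0.051736
t=0.210000, y=0.051736:
  k1 = f(0.210000, 0.051736) = 0.207243
  k2 = f(0.315000, 0.073497) = 0.309436
  k3 = f(0.315000, 0.084227) = 0.307693
  k4 = f(0.420000, 0.116352) = 0.406056
  y ← 0.051736 + (0.21/6)·(k1 + 2k2 + 2k3 + k4) = 0.116401
y(0.42) ≈ 0.1164

0.1164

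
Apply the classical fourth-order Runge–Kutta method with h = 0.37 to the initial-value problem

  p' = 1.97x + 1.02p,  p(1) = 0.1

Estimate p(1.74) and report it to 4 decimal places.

RK4: k1 = f(x_n, p_n); k2 = f(x_n + h/2, p_n + (h/2)·k1); k3 = f(x_n + h/2, p_n + (h/2)·k2); k4 = f(x_n + h, p_n + h·k3); p_{n+1} = p_n + (h/6)·(k1 + 2k2 + 2k3 + k4).
x=1.000000, p=0.100000:
  k1 = f(1.000000, 0.100000) = 2.072000
  k2 = f(1.185000, 0.483320) = 2.827436
  k3 = f(1.185000, 0.623076) = 2.969987
  k4 = f(1.370000, 1.198895) = 3.921773
  p ← 0.100000 + (0.37/6)·(k1 + 2k2 + 2k3 + k4) = 1.184632
x=1.370000, p=1.184632:
  k1 = f(1.370000, 1.184632) = 3.907224
  k2 = f(1.555000, 1.907468) = 5.008967
  k3 = f(1.555000, 2.111291) = 5.216866
  k4 = f(1.740000, 3.114872) = 6.604970
  p ← 1.184632 + (0.37/6)·(k1 + 2k2 + 2k3 + k4) = 3.094070
p(1.74) ≈ 3.0941

3.0941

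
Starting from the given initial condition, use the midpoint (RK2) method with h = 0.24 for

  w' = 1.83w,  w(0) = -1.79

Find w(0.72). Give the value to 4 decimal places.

-6.4823

Midpoint: k1 = f(t_n, w_n); k2 = f(t_n + h/2, w_n + (h/2)·k1); w_{n+1} = w_n + h·k2.
t=0.000000, w=-1.790000:
  k1 = f(0.000000, -1.790000) = -3.275700
  k2 = f(0.120000, -2.183084) = -3.995044
  w ← -1.790000 + 0.24·(-3.995044) = -2.748810
t=0.240000, w=-2.748810:
  k1 = f(0.240000, -2.748810) = -5.030323
  k2 = f(0.360000, -3.352449) = -6.134982
  w ← -2.748810 + 0.24·(-6.134982) = -4.221206
t=0.480000, w=-4.221206:
  k1 = f(0.480000, -4.221206) = -7.724807
  k2 = f(0.600000, -5.148183) = -9.421175
  w ← -4.221206 + 0.24·(-9.421175) = -6.482288
w(0.72) ≈ -6.4823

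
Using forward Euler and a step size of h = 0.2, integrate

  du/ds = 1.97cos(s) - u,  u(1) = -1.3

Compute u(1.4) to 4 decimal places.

Euler: u_{n+1} = u_n + h·f(s_n, u_n).
s=1.000000, u=-1.300000: f=2.364396 → u ← -1.300000 + 0.2·2.364396 = -0.827121
s=1.200000, u=-0.827121: f=1.540966 → u ← -0.827121 + 0.2·1.540966 = -0.518928
u(1.4) ≈ -0.5189

-0.5189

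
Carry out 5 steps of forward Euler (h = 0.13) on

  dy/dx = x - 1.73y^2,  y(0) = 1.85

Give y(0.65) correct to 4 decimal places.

0.6216

Euler: y_{n+1} = y_n + h·f(x_n, y_n).
x=0.000000, y=1.850000: f=-5.920925 → y ← 1.850000 + 0.13·(-5.920925) = 1.080280
x=0.130000, y=1.080280: f=-1.888918 → y ← 1.080280 + 0.13·(-1.888918) = 0.834720
x=0.260000, y=0.834720: f=-0.945392 → y ← 0.834720 + 0.13·(-0.945392) = 0.711820
x=0.390000, y=0.711820: f=-0.486569 → y ← 0.711820 + 0.13·(-0.486569) = 0.648566
x=0.520000, y=0.648566: f=-0.207703 → y ← 0.648566 + 0.13·(-0.207703) = 0.621564
y(0.65) ≈ 0.6216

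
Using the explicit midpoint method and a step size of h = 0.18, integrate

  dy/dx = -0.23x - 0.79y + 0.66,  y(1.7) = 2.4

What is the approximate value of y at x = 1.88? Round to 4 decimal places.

Midpoint: k1 = f(x_n, y_n); k2 = f(x_n + h/2, y_n + (h/2)·k1); y_{n+1} = y_n + h·k2.
x=1.700000, y=2.400000:
  k1 = f(1.700000, 2.400000) = -1.627000
  k2 = f(1.790000, 2.253570) = -1.532020
  y ← 2.400000 + 0.18·(-1.532020) = 2.124236
y(1.88) ≈ 2.1242

2.1242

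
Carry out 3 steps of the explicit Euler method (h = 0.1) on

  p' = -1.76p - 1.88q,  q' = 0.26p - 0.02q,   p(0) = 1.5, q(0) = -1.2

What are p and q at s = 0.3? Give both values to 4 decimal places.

1.3821, -1.0791

Euler on (p,q): p_{n+1} = p_n + h·p', q_{n+1} = q_n + h·q'.
0.000000: (1.500000, -1.200000); f=(-0.384000, 0.414000) → (1.461600, -1.158600)
0.100000: (1.461600, -1.158600); f=(-0.394248, 0.403188) → (1.422175, -1.118281)
0.200000: (1.422175, -1.118281); f=(-0.400660, 0.392131) → (1.382109, -1.079068)
(p(0.3), q(0.3)) ≈ (1.3821, -1.0791)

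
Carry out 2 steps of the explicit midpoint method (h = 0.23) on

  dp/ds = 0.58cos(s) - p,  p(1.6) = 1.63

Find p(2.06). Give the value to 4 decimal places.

0.9742

Midpoint: k1 = f(s_n, p_n); k2 = f(s_n + h/2, p_n + (h/2)·k1); p_{n+1} = p_n + h·k2.
s=1.600000, p=1.630000:
  k1 = f(1.600000, 1.630000) = -1.646936
  k2 = f(1.715000, 1.440602) = -1.523951
  p ← 1.630000 + 0.23·(-1.523951) = 1.279491
s=1.830000, p=1.279491:
  k1 = f(1.830000, 1.279491) = -1.428152
  k2 = f(1.945000, 1.115254) = -1.327262
  p ← 1.279491 + 0.23·(-1.327262) = 0.974221
p(2.06) ≈ 0.9742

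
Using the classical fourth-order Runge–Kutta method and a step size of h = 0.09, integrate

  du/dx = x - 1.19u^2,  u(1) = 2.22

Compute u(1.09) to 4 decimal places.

1.8708

RK4: k1 = f(x_n, u_n); k2 = f(x_n + h/2, u_n + (h/2)·k1); k3 = f(x_n + h/2, u_n + (h/2)·k2); k4 = f(x_n + h, u_n + h·k3); u_{n+1} = u_n + (h/6)·(k1 + 2k2 + 2k3 + k4).
x=1.000000, u=2.220000:
  k1 = f(1.000000, 2.220000) = -4.864796
  k2 = f(1.045000, 2.001084) = -3.720162
  k3 = f(1.045000, 2.052593) = -3.968633
  k4 = f(1.090000, 1.862823) = -3.039431
  u ← 2.220000 + (0.09/6)·(k1 + 2k2 + 2k3 + k4) = 1.870773
u(1.09) ≈ 1.8708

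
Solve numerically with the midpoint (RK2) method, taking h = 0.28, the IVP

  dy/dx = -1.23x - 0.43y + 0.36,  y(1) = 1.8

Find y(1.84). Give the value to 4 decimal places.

Midpoint: k1 = f(x_n, y_n); k2 = f(x_n + h/2, y_n + (h/2)·k1); y_{n+1} = y_n + h·k2.
x=1.000000, y=1.800000:
  k1 = f(1.000000, 1.800000) = -1.644000
  k2 = f(1.140000, 1.569840) = -1.717231
  y ← 1.800000 + 0.28·(-1.717231) = 1.319175
x=1.280000, y=1.319175:
  k1 = f(1.280000, 1.319175) = -1.781645
  k2 = f(1.420000, 1.069745) = -1.846590
  y ← 1.319175 + 0.28·(-1.846590) = 0.802130
x=1.560000, y=0.802130:
  k1 = f(1.560000, 0.802130) = -1.903716
  k2 = f(1.700000, 0.535610) = -1.961312
  y ← 0.802130 + 0.28·(-1.961312) = 0.252963
y(1.84) ≈ 0.2530

0.2530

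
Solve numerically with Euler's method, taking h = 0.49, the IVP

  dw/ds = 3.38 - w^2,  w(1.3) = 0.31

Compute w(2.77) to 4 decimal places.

1.8906

Euler: w_{n+1} = w_n + h·f(s_n, w_n).
s=1.300000, w=0.310000: f=3.283900 → w ← 0.310000 + 0.49·3.283900 = 1.919111
s=1.790000, w=1.919111: f=-0.302987 → w ← 1.919111 + 0.49·(-0.302987) = 1.770647
s=2.280000, w=1.770647: f=0.244808 → w ← 1.770647 + 0.49·0.244808 = 1.890603
w(2.77) ≈ 1.8906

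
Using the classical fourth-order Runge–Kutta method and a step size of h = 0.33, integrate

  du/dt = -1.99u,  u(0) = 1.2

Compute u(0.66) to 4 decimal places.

RK4: k1 = f(t_n, u_n); k2 = f(t_n + h/2, u_n + (h/2)·k1); k3 = f(t_n + h/2, u_n + (h/2)·k2); k4 = f(t_n + h, u_n + h·k3); u_{n+1} = u_n + (h/6)·(k1 + 2k2 + 2k3 + k4).
t=0.000000, u=1.200000:
  k1 = f(0.000000, 1.200000) = -2.388000
  k2 = f(0.165000, 0.805980) = -1.603900
  k3 = f(0.165000, 0.935356) = -1.861359
  k4 = f(0.330000, 0.585751) = -1.165645
  u ← 1.200000 + (0.33/6)·(k1 + 2k2 + 2k3 + k4) = 0.623371
t=0.330000, u=0.623371:
  k1 = f(0.330000, 0.623371) = -1.240508
  k2 = f(0.495000, 0.418687) = -0.833187
  k3 = f(0.495000, 0.485895) = -0.966931
  k4 = f(0.660000, 0.304284) = -0.605525
  u ← 0.623371 + (0.33/6)·(k1 + 2k2 + 2k3 + k4) = 0.323826
u(0.66) ≈ 0.3238

0.3238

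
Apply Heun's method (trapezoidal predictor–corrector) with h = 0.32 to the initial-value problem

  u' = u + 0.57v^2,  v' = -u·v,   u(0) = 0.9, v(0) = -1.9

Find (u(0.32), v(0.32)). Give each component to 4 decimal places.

Heun on (u,v): k1 = f(x_n, state_n); k2 = f(x_n + h, state_n + h·k1); state_{n+1} = state_n + (h/2)·(k1 + k2).
0.000000: (0.900000, -1.900000)
  k1 = (2.957700, 1.710000)
  predictor → (1.846464, -1.352800)
  k2 = (2.889603, 2.497896)
  → (1.835568, -1.226737)
(u(0.32), v(0.32)) ≈ (1.8356, -1.2267)

1.8356, -1.2267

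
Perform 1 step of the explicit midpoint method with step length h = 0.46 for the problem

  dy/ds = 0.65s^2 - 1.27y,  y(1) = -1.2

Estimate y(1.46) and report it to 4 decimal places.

Midpoint: k1 = f(s_n, y_n); k2 = f(s_n + h/2, y_n + (h/2)·k1); y_{n+1} = y_n + h·k2.
s=1.000000, y=-1.200000:
  k1 = f(1.000000, -1.200000) = 2.174000
  k2 = f(1.230000, -0.699980) = 1.872360
  y ← -1.200000 + 0.46·1.872360 = -0.338715
y(1.46) ≈ -0.3387

-0.3387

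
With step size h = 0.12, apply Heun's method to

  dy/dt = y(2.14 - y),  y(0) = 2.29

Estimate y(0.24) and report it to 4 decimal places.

2.2280

Heun: k1 = f(t_n, y_n); k2 = f(t_n + h, y_n + h·k1); y_{n+1} = y_n + (h/2)·(k1 + k2).
t=0.000000, y=2.290000:
  k1 = f(0.000000, 2.290000) = -0.343500
  k2 = f(0.120000, 2.248780) = -0.244622
  y ← 2.290000 + (0.12/2)·(-0.343500 + (-0.244622)) = 2.254713
t=0.120000, y=2.254713:
  k1 = f(0.120000, 2.254713) = -0.258644
  k2 = f(0.240000, 2.223675) = -0.186067
  y ← 2.254713 + (0.12/2)·(-0.258644 + (-0.186067)) = 2.228030
y(0.24) ≈ 2.2280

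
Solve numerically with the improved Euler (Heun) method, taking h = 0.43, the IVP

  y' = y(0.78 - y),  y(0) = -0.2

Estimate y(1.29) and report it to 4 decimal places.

Heun: k1 = f(s_n, y_n); k2 = f(s_n + h, y_n + h·k1); y_{n+1} = y_n + (h/2)·(k1 + k2).
s=0.000000, y=-0.200000:
  k1 = f(0.000000, -0.200000) = -0.196000
  k2 = f(0.430000, -0.284280) = -0.302554
  y ← -0.200000 + (0.43/2)·(-0.196000 + (-0.302554)) = -0.307189
s=0.430000, y=-0.307189:
  k1 = f(0.430000, -0.307189) = -0.333973
  k2 = f(0.860000, -0.450797) = -0.554840
  y ← -0.307189 + (0.43/2)·(-0.333973 + (-0.554840)) = -0.498284
s=0.860000, y=-0.498284:
  k1 = f(0.860000, -0.498284) = -0.636948
  k2 = f(1.290000, -0.772171) = -1.198542
  y ← -0.498284 + (0.43/2)·(-0.636948 + (-1.198542)) = -0.892914
y(1.29) ≈ -0.8929

-0.8929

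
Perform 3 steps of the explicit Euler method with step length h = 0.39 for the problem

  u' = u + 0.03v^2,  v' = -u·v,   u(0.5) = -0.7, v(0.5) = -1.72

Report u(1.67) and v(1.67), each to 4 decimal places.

Euler on (u,v): u_{n+1} = u_n + h·u', v_{n+1} = v_n + h·v'.
0.500000: (-0.700000, -1.720000); f=(-0.611248, -1.204000) → (-0.938387, -2.189560)
0.890000: (-0.938387, -2.189560); f=(-0.794562, -2.054654) → (-1.248266, -2.990875)
1.280000: (-1.248266, -2.990875); f=(-0.979906, -3.733407) → (-1.630429, -4.446904)
(u(1.67), v(1.67)) ≈ (-1.6304, -4.4469)

-1.6304, -4.4469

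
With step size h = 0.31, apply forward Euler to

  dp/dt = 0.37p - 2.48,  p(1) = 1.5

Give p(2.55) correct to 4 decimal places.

-2.2513

Euler: p_{n+1} = p_n + h·f(t_n, p_n).
t=1.000000, p=1.500000: f=-1.925000 → p ← 1.500000 + 0.31·(-1.925000) = 0.903250
t=1.310000, p=0.903250: f=-2.145798 → p ← 0.903250 + 0.31·(-2.145798) = 0.238053
t=1.620000, p=0.238053: f=-2.391920 → p ← 0.238053 + 0.31·(-2.391920) = -0.503443
t=1.930000, p=-0.503443: f=-2.666274 → p ← -0.503443 + 0.31·(-2.666274) = -1.329987
t=2.240000, p=-1.329987: f=-2.972095 → p ← -1.329987 + 0.31·(-2.972095) = -2.251337
p(2.55) ≈ -2.2513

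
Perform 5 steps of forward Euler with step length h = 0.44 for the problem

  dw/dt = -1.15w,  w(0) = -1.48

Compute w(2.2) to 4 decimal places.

Euler: w_{n+1} = w_n + h·f(t_n, w_n).
t=0.000000, w=-1.480000: f=1.702000 → w ← -1.480000 + 0.44·1.702000 = -0.731120
t=0.440000, w=-0.731120: f=0.840788 → w ← -0.731120 + 0.44·0.840788 = -0.361173
t=0.880000, w=-0.361173: f=0.415349 → w ← -0.361173 + 0.44·0.415349 = -0.178420
t=1.320000, w=-0.178420: f=0.205183 → w ← -0.178420 + 0.44·0.205183 = -0.088139
t=1.760000, w=-0.088139: f=0.101360 → w ← -0.088139 + 0.44·0.101360 = -0.043541
w(2.2) ≈ -0.0435

-0.0435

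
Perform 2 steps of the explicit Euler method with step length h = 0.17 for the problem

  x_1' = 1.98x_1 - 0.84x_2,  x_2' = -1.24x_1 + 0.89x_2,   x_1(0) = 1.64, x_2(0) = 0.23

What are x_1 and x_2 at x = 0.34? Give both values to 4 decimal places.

2.8975, -0.5483

Euler on (x_1,x_2): x_1_{n+1} = x_1_n + h·x_1', x_2_{n+1} = x_2_n + h·x_2'.
0.000000: (1.640000, 0.230000); f=(3.054000, -1.828900) → (2.159180, -0.080913)
0.170000: (2.159180, -0.080913); f=(4.343143, -2.749396) → (2.897514, -0.548310)
(x_1(0.34), x_2(0.34)) ≈ (2.8975, -0.5483)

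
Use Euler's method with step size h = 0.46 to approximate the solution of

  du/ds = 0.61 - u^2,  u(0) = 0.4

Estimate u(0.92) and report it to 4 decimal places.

Euler: u_{n+1} = u_n + h·f(s_n, u_n).
s=0.000000, u=0.400000: f=0.450000 → u ← 0.400000 + 0.46·0.450000 = 0.607000
s=0.460000, u=0.607000: f=0.241551 → u ← 0.607000 + 0.46·0.241551 = 0.718113
u(0.92) ≈ 0.7181

0.7181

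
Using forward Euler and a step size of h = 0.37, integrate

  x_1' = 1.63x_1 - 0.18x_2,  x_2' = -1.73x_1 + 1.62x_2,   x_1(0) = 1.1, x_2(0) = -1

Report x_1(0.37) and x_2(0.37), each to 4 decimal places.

Euler on (x_1,x_2): x_1_{n+1} = x_1_n + h·x_1', x_2_{n+1} = x_2_n + h·x_2'.
0.000000: (1.100000, -1.000000); f=(1.973000, -3.523000) → (1.830010, -2.303510)
(x_1(0.37), x_2(0.37)) ≈ (1.8300, -2.3035)

1.8300, -2.3035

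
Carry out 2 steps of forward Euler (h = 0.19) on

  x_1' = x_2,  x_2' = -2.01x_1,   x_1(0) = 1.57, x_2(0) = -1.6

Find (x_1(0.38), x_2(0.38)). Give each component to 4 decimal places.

Euler on (x_1,x_2): x_1_{n+1} = x_1_n + h·x_1', x_2_{n+1} = x_2_n + h·x_2'.
0.000000: (1.570000, -1.600000); f=(-1.600000, -3.155700) → (1.266000, -2.199583)
0.190000: (1.266000, -2.199583); f=(-2.199583, -2.544660) → (0.848079, -2.683068)
(x_1(0.38), x_2(0.38)) ≈ (0.8481, -2.6831)

0.8481, -2.6831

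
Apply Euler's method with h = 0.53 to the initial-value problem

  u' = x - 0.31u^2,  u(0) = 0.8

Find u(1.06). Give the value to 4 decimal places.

Euler: u_{n+1} = u_n + h·f(x_n, u_n).
x=0.000000, u=0.800000: f=-0.198400 → u ← 0.800000 + 0.53·(-0.198400) = 0.694848
x=0.530000, u=0.694848: f=0.380328 → u ← 0.694848 + 0.53·0.380328 = 0.896422
u(1.06) ≈ 0.8964

0.8964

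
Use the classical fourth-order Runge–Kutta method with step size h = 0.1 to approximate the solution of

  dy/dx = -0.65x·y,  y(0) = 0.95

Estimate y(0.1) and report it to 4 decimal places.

RK4: k1 = f(x_n, y_n); k2 = f(x_n + h/2, y_n + (h/2)·k1); k3 = f(x_n + h/2, y_n + (h/2)·k2); k4 = f(x_n + h, y_n + h·k3); y_{n+1} = y_n + (h/6)·(k1 + 2k2 + 2k3 + k4).
x=0.000000, y=0.950000:
  k1 = f(0.000000, 0.950000) = 0.000000
  k2 = f(0.050000, 0.950000) = -0.030875
  k3 = f(0.050000, 0.948456) = -0.030825
  k4 = f(0.100000, 0.946918) = -0.061550
  y ← 0.950000 + (0.1/6)·(k1 + 2k2 + 2k3 + k4) = 0.946918
y(0.1) ≈ 0.9469

0.9469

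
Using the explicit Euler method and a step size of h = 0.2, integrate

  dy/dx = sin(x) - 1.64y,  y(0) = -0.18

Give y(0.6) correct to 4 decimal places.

0.0500

Euler: y_{n+1} = y_n + h·f(x_n, y_n).
x=0.000000, y=-0.180000: f=0.295200 → y ← -0.180000 + 0.2·0.295200 = -0.120960
x=0.200000, y=-0.120960: f=0.397044 → y ← -0.120960 + 0.2·0.397044 = -0.041551
x=0.400000, y=-0.041551: f=0.457562 → y ← -0.041551 + 0.2·0.457562 = 0.049961
y(0.6) ≈ 0.0500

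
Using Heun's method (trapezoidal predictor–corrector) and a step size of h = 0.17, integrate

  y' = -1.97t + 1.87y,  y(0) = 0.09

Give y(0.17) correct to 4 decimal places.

Heun: k1 = f(t_n, y_n); k2 = f(t_n + h, y_n + h·k1); y_{n+1} = y_n + (h/2)·(k1 + k2).
t=0.000000, y=0.090000:
  k1 = f(0.000000, 0.090000) = 0.168300
  k2 = f(0.170000, 0.118611) = -0.113097
  y ← 0.090000 + (0.17/2)·(0.168300 + (-0.113097)) = 0.094692
y(0.17) ≈ 0.0947

0.0947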